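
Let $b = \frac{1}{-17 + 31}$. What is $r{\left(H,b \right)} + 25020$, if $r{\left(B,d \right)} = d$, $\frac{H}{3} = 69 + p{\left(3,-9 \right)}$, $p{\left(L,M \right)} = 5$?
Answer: $\frac{350281}{14} \approx 25020.0$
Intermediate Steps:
$b = \frac{1}{14} \approx 0.071429$
$H = 222$ ($H = 3 \left(69 + 5\right) = 3 \cdot 74 = 222$)
$r{\left(H,b \right)} + 25020 = \frac{1}{14} + 25020 = \frac{350281}{14}$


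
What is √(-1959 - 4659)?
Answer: I*√6618 ≈ 81.351*I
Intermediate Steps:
√(-1959 - 4659) = √(-6618) = I*√6618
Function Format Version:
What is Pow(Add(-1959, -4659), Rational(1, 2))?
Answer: Mul(I, Pow(6618, Rational(1, 2))) ≈ Mul(81.351, I)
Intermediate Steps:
Pow(Add(-1959, -4659), Rational(1, 2)) = Pow(-6618, Rational(1, 2)) = Mul(I, Pow(6618, Rational(1, 2)))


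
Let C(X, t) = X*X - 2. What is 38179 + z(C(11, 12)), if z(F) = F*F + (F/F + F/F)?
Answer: 52342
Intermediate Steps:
C(X, t) = -2 + X**2 (C(X, t) = X**2 - 2 = -2 + X**2)
z(F) = 2 + F**2 (z(F) = F**2 + (1 + 1) = F**2 + 2 = 2 + F**2)
38179 + z(C(11, 12)) = 38179 + (2 + (-2 + 11**2)**2) = 38179 + (2 + (-2 + 121)**2) = 38179 + (2 + 119**2) = 38179 + (2 + 14161) = 38179 + 14163 = 52342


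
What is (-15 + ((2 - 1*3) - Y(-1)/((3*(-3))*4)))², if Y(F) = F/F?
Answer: 330625/1296 ≈ 255.11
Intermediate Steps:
Y(F) = 1
(-15 + ((2 - 1*3) - Y(-1)/((3*(-3))*4)))² = (-15 + ((2 - 1*3) - 1/((3*(-3))*4)))² = (-15 + ((2 - 3) - 1/((-9*4))))² = (-15 + (-1 - 1/(-36)))² = (-15 + (-1 - (-1)/36))² = (-15 + (-1 - 1*(-1/36)))² = (-15 + (-1 + 1/36))² = (-15 - 35/36)² = (-575/36)² = 330625/1296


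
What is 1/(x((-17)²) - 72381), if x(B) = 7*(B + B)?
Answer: -1/68335 ≈ -1.4634e-5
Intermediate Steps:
x(B) = 14*B (x(B) = 7*(2*B) = 14*B)
1/(x((-17)²) - 72381) = 1/(14*(-17)² - 72381) = 1/(14*289 - 72381) = 1/(4046 - 72381) = 1/(-68335) = -1/68335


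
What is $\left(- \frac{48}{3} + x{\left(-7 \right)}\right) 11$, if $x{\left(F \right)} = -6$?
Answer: $-242$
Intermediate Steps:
$\left(- \frac{48}{3} + x{\left(-7 \right)}\right) 11 = \left(- \frac{48}{3} - 6\right) 11 = \left(\left(-48\right) \frac{1}{3} - 6\right) 11 = \left(-16 - 6\right) 11 = \left(-22\right) 11 = -242$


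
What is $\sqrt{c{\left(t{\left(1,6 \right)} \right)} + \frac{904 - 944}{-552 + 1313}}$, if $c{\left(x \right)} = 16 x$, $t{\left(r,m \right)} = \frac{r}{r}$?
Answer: $\frac{2 \sqrt{2308874}}{761} \approx 3.9934$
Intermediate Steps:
$t{\left(r,m \right)} = 1$
$\sqrt{c{\left(t{\left(1,6 \right)} \right)} + \frac{904 - 944}{-552 + 1313}} = \sqrt{16 \cdot 1 + \frac{904 - 944}{-552 + 1313}} = \sqrt{16 - \frac{40}{761}} = \sqrt{\frac{12136}{761}} = \frac{2 \sqrt{2308874}}{761}$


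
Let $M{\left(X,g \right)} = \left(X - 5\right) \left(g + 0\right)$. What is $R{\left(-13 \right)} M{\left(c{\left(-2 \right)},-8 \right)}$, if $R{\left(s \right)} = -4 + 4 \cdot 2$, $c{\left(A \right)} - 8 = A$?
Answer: $-32$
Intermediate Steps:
$c{\left(A \right)} = 8 + A$
$R{\left(s \right)} = 4$ ($R{\left(s \right)} = -4 + 8 = 4$)
$M{\left(X,g \right)} = g \left(-5 + X\right)$ ($M{\left(X,g \right)} = \left(-5 + X\right) g = g \left(-5 + X\right)$)
$R{\left(-13 \right)} M{\left(c{\left(-2 \right)},-8 \right)} = 4 \left(- 8 \left(-5 + \left(8 - 2\right)\right)\right) = 4 \left(- 8 \left(-5 + 6\right)\right) = 4 \left(\left(-8\right) 1\right) = 4 \left(-8\right) = -32$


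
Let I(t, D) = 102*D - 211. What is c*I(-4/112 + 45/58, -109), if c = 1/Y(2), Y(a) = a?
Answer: -11329/2 ≈ -5664.5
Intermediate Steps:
I(t, D) = -211 + 102*D
c = 1/2 ≈ 0.50000
c*I(-4/112 + 45/58, -109) = (-211 + 102*(-109))/2 = (-211 - 11118)/2 = (1/2)*(-11329) = -11329/2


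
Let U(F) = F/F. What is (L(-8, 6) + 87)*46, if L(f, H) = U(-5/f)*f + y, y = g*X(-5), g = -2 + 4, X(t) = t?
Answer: 3174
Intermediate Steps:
g = 2
y = -10 (y = 2*(-5) = -10)
U(F) = 1
L(f, H) = -10 + f (L(f, H) = 1*f - 10 = f - 10 = -10 + f)
(L(-8, 6) + 87)*46 = ((-10 - 8) + 87)*46 = (-18 + 87)*46 = 69*46 = 3174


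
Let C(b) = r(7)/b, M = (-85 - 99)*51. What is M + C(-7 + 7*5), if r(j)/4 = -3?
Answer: -65691/7 ≈ -9384.4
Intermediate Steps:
r(j) = -12 (r(j) = 4*(-3) = -12)
M = -9384 (M = -184*51 = -9384)
C(b) = -12/b
M + C(-7 + 7*5) = -9384 - 12/(-7 + 7*5) = -9384 - 12/(-7 + 35) = -9384 - 12/28 = -9384 - 12*1/28 = -9384 - 3/7 = -65691/7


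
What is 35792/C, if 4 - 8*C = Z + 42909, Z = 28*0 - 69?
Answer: -71584/10709 ≈ -6.6845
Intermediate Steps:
Z = -69 (Z = 0 - 69 = -69)
C = -10709/2 (C = ½ - (-69 + 42909)/8 = ½ - ⅛*42840 = ½ - 5355 = -10709/2 ≈ -5354.5)
35792/C = 35792/(-10709/2) = 35792*(-2/10709) = -71584/10709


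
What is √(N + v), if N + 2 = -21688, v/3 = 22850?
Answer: 2*√11715 ≈ 216.47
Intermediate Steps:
v = 68550 (v = 3*22850 = 68550)
N = -21690 (N = -2 - 21688 = -21690)
√(N + v) = √(-21690 + 68550) = √46860 = 2*√11715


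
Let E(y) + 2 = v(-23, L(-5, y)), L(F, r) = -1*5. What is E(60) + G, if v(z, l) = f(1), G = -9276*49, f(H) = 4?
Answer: -454522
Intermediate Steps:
L(F, r) = -5
G = -454524
v(z, l) = 4
E(y) = 2 (E(y) = -2 + 4 = 2)
E(60) + G = 2 - 454524 = -454522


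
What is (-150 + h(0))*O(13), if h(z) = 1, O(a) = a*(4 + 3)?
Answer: -13559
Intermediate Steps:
O(a) = 7*a (O(a) = a*7 = 7*a)
(-150 + h(0))*O(13) = (-150 + 1)*(7*13) = -149*91 = -13559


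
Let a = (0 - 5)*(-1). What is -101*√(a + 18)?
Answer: -101*√23 ≈ -484.38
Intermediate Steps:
a = 5 (a = -5*(-1) = 5)
-101*√(a + 18) = -101*√(5 + 18) = -101*√23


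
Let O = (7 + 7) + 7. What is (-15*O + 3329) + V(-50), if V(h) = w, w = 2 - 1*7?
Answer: 3009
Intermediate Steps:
O = 21 (O = 14 + 7 = 21)
w = -5 (w = 2 - 7 = -5)
V(h) = -5
(-15*O + 3329) + V(-50) = (-15*21 + 3329) - 5 = (-315 + 3329) - 5 = 3014 - 5 = 3009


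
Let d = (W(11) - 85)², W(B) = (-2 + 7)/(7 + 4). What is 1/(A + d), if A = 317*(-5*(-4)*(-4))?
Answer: -121/2203660 ≈ -5.4909e-5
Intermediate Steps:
W(B) = 5/11
A = -25360 (A = 317*(20*(-4)) = 317*(-80) = -25360)
d = 864900/121 (d = (5/11 - 85)² = (-930/11)² = 864900/121 ≈ 7147.9)
1/(A + d) = 1/(-25360 + 864900/121) = 1/(-2203660/121) = -121/2203660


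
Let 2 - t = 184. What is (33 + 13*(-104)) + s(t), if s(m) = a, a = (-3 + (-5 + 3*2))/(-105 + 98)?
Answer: -9231/7 ≈ -1318.7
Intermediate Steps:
t = -182 (t = 2 - 1*184 = 2 - 184 = -182)
a = 2/7 (a = (-3 + (-5 + 6))/(-7) = (-3 + 1)*(-⅐) = -2*(-⅐) = 2/7 ≈ 0.28571)
s(m) = 2/7
(33 + 13*(-104)) + s(t) = (33 + 13*(-104)) + 2/7 = (33 - 1352) + 2/7 = -1319 + 2/7 = -9231/7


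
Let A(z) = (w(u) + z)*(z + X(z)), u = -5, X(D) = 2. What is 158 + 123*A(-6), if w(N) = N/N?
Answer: 2618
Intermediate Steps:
w(N) = 1
A(z) = (1 + z)*(2 + z) (A(z) = (1 + z)*(z + 2) = (1 + z)*(2 + z))
158 + 123*A(-6) = 158 + 123*(2 + (-6)² + 3*(-6)) = 158 + 123*(2 + 36 - 18) = 158 + 123*20 = 158 + 2460 = 2618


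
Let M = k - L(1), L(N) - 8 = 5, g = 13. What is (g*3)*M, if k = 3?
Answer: -390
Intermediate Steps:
L(N) = 13 (L(N) = 8 + 5 = 13)
M = -10 (M = 3 - 1*13 = 3 - 13 = -10)
(g*3)*M = (13*3)*(-10) = 39*(-10) = -390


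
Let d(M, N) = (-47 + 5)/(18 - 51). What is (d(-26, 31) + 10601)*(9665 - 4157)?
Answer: 642370500/11 ≈ 5.8397e+7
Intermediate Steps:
d(M, N) = 14/11 (d(M, N) = -42/(-33) = -42*(-1/33) = 14/11)
(d(-26, 31) + 10601)*(9665 - 4157) = (14/11 + 10601)*(9665 - 4157) = (116625/11)*5508 = 642370500/11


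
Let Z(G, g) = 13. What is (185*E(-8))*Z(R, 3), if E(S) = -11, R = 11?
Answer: -26455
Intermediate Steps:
(185*E(-8))*Z(R, 3) = (185*(-11))*13 = -2035*13 = -26455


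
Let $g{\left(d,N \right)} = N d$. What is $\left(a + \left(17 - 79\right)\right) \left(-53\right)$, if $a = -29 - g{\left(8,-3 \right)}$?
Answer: $3551$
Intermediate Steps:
$a = -5$ ($a = -29 - \left(-3\right) 8 = -29 - -24 = -29 + 24 = -5$)
$\left(a + \left(17 - 79\right)\right) \left(-53\right) = \left(-5 + \left(17 - 79\right)\right) \left(-53\right) = \left(-5 - 62\right) \left(-53\right) = \left(-67\right) \left(-53\right) = 3551$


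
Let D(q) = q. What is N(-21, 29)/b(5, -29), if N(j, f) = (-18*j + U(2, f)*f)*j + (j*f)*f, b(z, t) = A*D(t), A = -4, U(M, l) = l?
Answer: -10815/29 ≈ -372.93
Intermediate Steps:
b(z, t) = -4*t
N(j, f) = j*f² + j*(f² - 18*j) (N(j, f) = (-18*j + f*f)*j + (j*f)*f = (-18*j + f²)*j + (f*j)*f = (f² - 18*j)*j + j*f² = j*(f² - 18*j) + j*f² = j*f² + j*(f² - 18*j))
N(-21, 29)/b(5, -29) = (2*(-21)*(29² - 9*(-21)))/((-4*(-29))) = (2*(-21)*(841 + 189))/116 = (2*(-21)*1030)*(1/116) = -43260*1/116 = -10815/29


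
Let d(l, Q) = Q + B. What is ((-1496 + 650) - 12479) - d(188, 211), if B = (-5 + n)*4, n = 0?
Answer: -13516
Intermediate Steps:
B = -20 (B = (-5 + 0)*4 = -5*4 = -20)
d(l, Q) = -20 + Q (d(l, Q) = Q - 20 = -20 + Q)
((-1496 + 650) - 12479) - d(188, 211) = ((-1496 + 650) - 12479) - (-20 + 211) = (-846 - 12479) - 1*191 = -13325 - 191 = -13516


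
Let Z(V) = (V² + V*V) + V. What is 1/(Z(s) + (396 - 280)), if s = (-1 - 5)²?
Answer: 1/2744 ≈ 0.00036443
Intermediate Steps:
s = 36 (s = (-6)² = 36)
Z(V) = V + 2*V² (Z(V) = (V² + V²) + V = 2*V² + V = V + 2*V²)
1/(Z(s) + (396 - 280)) = 1/(36*(1 + 2*36) + (396 - 280)) = 1/(36*(1 + 72) + 116) = 1/(36*73 + 116) = 1/(2628 + 116) = 1/2744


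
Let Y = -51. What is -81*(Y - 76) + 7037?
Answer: 17324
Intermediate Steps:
-81*(Y - 76) + 7037 = -81*(-51 - 76) + 7037 = -81*(-127) + 7037 = 10287 + 7037 = 17324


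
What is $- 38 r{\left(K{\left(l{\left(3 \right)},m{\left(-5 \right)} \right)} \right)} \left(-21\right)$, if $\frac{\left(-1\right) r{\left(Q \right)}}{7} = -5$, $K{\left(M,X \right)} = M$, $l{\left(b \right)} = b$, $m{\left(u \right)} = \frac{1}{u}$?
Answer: $27930$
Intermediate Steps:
$r{\left(Q \right)} = 35$ ($r{\left(Q \right)} = \left(-7\right) \left(-5\right) = 35$)
$- 38 r{\left(K{\left(l{\left(3 \right)},m{\left(-5 \right)} \right)} \right)} \left(-21\right) = \left(-38\right) 35 \left(-21\right) = \left(-1330\right) \left(-21\right) = 27930$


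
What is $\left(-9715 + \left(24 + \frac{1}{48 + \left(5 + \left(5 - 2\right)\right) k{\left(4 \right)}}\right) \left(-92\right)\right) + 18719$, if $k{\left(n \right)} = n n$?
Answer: $\frac{299001}{44} \approx 6795.5$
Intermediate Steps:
$k{\left(n \right)} = n^{2}$
$\left(-9715 + \left(24 + \frac{1}{48 + \left(5 + \left(5 - 2\right)\right) k{\left(4 \right)}}\right) \left(-92\right)\right) + 18719 = \left(-9715 + \left(24 + \frac{1}{48 + \left(5 + \left(5 - 2\right)\right) 4^{2}}\right) \left(-92\right)\right) + 18719 = \left(-9715 + \left(24 + \frac{1}{48 + \left(5 + \left(5 - 2\right)\right) 16}\right) \left(-92\right)\right) + 18719 = \left(-9715 + \left(24 + \frac{1}{48 + \left(5 + 3\right) 16}\right) \left(-92\right)\right) + 18719 = \left(-9715 + \left(24 + \frac{1}{48 + 8 \cdot 16}\right) \left(-92\right)\right) + 18719 = \left(-9715 + \left(24 + \frac{1}{48 + 128}\right) \left(-92\right)\right) + 18719 = \left(-9715 + \left(24 + \frac{1}{176}\right) \left(-92\right)\right) + 18719 = \left(-9715 + \frac{4225}{176} \left(-92\right)\right) + 18719 = \left(-9715 - \frac{97175}{44}\right) + 18719 = - \frac{524635}{44} + 18719 = \frac{299001}{44}$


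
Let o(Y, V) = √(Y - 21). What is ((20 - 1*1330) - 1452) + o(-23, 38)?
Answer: -2762 + 2*I*√11 ≈ -2762.0 + 6.6332*I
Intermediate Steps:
o(Y, V) = √(-21 + Y)
((20 - 1*1330) - 1452) + o(-23, 38) = ((20 - 1*1330) - 1452) + √(-21 - 23) = ((20 - 1330) - 1452) + √(-44) = (-1310 - 1452) + 2*I*√11 = -2762 + 2*I*√11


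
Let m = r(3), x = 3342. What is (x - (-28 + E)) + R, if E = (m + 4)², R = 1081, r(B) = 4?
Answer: 4387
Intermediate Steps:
m = 4
E = 64 (E = (4 + 4)² = 8² = 64)
(x - (-28 + E)) + R = (3342 - (-28 + 64)) + 1081 = (3342 - 1*36) + 1081 = (3342 - 36) + 1081 = 3306 + 1081 = 4387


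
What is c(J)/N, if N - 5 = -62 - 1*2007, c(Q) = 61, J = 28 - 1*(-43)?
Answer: -61/2064 ≈ -0.029554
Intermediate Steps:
J = 71 (J = 28 + 43 = 71)
N = -2064 (N = 5 + (-62 - 1*2007) = 5 + (-62 - 2007) = 5 - 2069 = -2064)
c(J)/N = 61/(-2064) = 61*(-1/2064) = -61/2064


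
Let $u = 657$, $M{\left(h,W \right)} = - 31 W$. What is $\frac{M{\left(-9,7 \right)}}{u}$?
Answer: $- \frac{217}{657} \approx -0.33029$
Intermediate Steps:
$\frac{M{\left(-9,7 \right)}}{u} = \frac{\left(-31\right) 7}{657} = \left(-217\right) \frac{1}{657} = - \frac{217}{657}$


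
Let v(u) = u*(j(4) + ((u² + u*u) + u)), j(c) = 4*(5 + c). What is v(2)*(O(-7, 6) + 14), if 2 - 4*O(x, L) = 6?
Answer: 1196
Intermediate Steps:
O(x, L) = -1 (O(x, L) = ½ - ¼*6 = ½ - 3/2 = -1)
j(c) = 20 + 4*c
v(u) = u*(36 + u + 2*u²) (v(u) = u*((20 + 4*4) + ((u² + u*u) + u)) = u*((20 + 16) + ((u² + u²) + u)) = u*(36 + (2*u² + u)) = u*(36 + (u + 2*u²)) = u*(36 + u + 2*u²))
v(2)*(O(-7, 6) + 14) = (2*(36 + 2 + 2*2²))*(-1 + 14) = (2*(36 + 2 + 2*4))*13 = (2*(36 + 2 + 8))*13 = (2*46)*13 = 92*13 = 1196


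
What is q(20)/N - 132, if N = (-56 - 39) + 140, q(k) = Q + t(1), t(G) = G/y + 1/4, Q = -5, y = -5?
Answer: -13211/100 ≈ -132.11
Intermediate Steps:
t(G) = ¼ - G/5 (t(G) = G/(-5) + 1/4 = G*(-⅕) + 1*(¼) = -G/5 + ¼ = ¼ - G/5)
q(k) = -99/20 (q(k) = -5 + (¼ - ⅕*1) = -5 + (¼ - ⅕) = -5 + 1/20 = -99/20)
N = 45 (N = -95 + 140 = 45)
q(20)/N - 132 = -99/20/45 - 132 = -99/20*1/45 - 132 = -11/100 - 132 = -13211/100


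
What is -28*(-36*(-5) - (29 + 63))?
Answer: -2464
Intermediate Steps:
-28*(-36*(-5) - (29 + 63)) = -28*(180 - 1*92) = -28*(180 - 92) = -28*88 = -2464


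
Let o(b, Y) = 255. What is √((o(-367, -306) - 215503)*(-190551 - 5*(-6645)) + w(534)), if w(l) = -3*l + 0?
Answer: √33864105246 ≈ 1.8402e+5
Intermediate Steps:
w(l) = -3*l
√((o(-367, -306) - 215503)*(-190551 - 5*(-6645)) + w(534)) = √((255 - 215503)*(-190551 - 5*(-6645)) - 3*534) = √(-215248*(-190551 + 33225) - 1602) = √(-215248*(-157326) - 1602) = √(33864106848 - 1602) = √33864105246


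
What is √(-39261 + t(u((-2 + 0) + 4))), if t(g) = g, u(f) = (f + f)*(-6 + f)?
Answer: I*√39277 ≈ 198.18*I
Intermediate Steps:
u(f) = 2*f*(-6 + f) (u(f) = (2*f)*(-6 + f) = 2*f*(-6 + f))
√(-39261 + t(u((-2 + 0) + 4))) = √(-39261 + 2*((-2 + 0) + 4)*(-6 + ((-2 + 0) + 4))) = √(-39261 + 2*(-2 + 4)*(-6 + (-2 + 4))) = √(-39261 + 2*2*(-6 + 2)) = √(-39261 + 2*2*(-4)) = √(-39261 - 16) = √(-39277) = I*√39277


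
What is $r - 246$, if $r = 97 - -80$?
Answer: $-69$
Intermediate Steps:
$r = 177$ ($r = 97 + 80 = 177$)
$r - 246 = 177 - 246 = -69$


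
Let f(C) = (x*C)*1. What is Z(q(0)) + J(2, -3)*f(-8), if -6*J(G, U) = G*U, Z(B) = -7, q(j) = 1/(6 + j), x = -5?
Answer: 33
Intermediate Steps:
J(G, U) = -G*U/6
f(C) = -5*C (f(C) = -5*C*1 = -5*C)
Z(q(0)) + J(2, -3)*f(-8) = -7 + (-⅙*2*(-3))*(-5*(-8)) = -7 + 1*40 = -7 + 40 = 33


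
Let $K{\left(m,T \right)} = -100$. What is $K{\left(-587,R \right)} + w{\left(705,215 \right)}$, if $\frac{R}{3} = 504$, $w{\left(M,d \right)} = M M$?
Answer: $496925$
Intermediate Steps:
$w{\left(M,d \right)} = M^{2}$
$R = 1512$ ($R = 3 \cdot 504 = 1512$)
$K{\left(-587,R \right)} + w{\left(705,215 \right)} = -100 + 705^{2} = -100 + 497025 = 496925$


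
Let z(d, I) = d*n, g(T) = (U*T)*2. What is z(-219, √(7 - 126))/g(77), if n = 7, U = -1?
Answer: 219/22 ≈ 9.9545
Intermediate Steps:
g(T) = -2*T (g(T) = -T*2 = -2*T)
z(d, I) = 7*d (z(d, I) = d*7 = 7*d)
z(-219, √(7 - 126))/g(77) = (7*(-219))/((-2*77)) = -1533/(-154) = -1533*(-1/154) = 219/22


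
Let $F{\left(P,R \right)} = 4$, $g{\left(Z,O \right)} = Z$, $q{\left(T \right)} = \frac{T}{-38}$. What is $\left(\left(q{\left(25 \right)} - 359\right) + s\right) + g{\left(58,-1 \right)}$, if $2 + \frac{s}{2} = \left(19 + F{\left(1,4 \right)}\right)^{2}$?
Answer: $\frac{28589}{38} \approx 752.34$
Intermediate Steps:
$q{\left(T \right)} = - \frac{T}{38}$ ($q{\left(T \right)} = T \left(- \frac{1}{38}\right) = - \frac{T}{38}$)
$s = 1054$ ($s = -4 + 2 \left(19 + 4\right)^{2} = -4 + 2 \cdot 23^{2} = -4 + 2 \cdot 529 = -4 + 1058 = 1054$)
$\left(\left(q{\left(25 \right)} - 359\right) + s\right) + g{\left(58,-1 \right)} = \left(\left(\left(- \frac{1}{38}\right) 25 - 359\right) + 1054\right) + 58 = \left(\left(- \frac{25}{38} - 359\right) + 1054\right) + 58 = \left(- \frac{13667}{38} + 1054\right) + 58 = \frac{26385}{38} + 58 = \frac{28589}{38}$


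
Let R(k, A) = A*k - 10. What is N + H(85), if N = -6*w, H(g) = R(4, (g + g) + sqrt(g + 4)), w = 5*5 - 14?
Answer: 604 + 4*sqrt(89) ≈ 641.74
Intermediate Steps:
w = 11 (w = 25 - 14 = 11)
R(k, A) = -10 + A*k
H(g) = -10 + 4*sqrt(4 + g) + 8*g (H(g) = -10 + ((g + g) + sqrt(g + 4))*4 = -10 + (2*g + sqrt(4 + g))*4 = -10 + (sqrt(4 + g) + 2*g)*4 = -10 + (4*sqrt(4 + g) + 8*g) = -10 + 4*sqrt(4 + g) + 8*g)
N = -66 (N = -6*11 = -66)
N + H(85) = -66 + (-10 + 4*sqrt(4 + 85) + 8*85) = -66 + (-10 + 4*sqrt(89) + 680) = -66 + (670 + 4*sqrt(89)) = 604 + 4*sqrt(89)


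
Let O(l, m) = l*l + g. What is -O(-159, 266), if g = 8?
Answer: -25289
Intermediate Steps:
O(l, m) = 8 + l² (O(l, m) = l*l + 8 = l² + 8 = 8 + l²)
-O(-159, 266) = -(8 + (-159)²) = -(8 + 25281) = -1*25289 = -25289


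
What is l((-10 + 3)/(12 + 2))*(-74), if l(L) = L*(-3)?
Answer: -111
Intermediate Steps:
l(L) = -3*L
l((-10 + 3)/(12 + 2))*(-74) = -3*(-10 + 3)/(12 + 2)*(-74) = -(-21)/14*(-74) = -3*(-½)*(-74) = (3/2)*(-74) = -111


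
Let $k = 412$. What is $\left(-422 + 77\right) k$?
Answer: $-142140$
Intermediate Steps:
$\left(-422 + 77\right) k = \left(-422 + 77\right) 412 = \left(-345\right) 412 = -142140$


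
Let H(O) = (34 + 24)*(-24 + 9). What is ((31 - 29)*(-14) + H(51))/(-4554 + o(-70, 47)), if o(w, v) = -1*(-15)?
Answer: 898/4539 ≈ 0.19784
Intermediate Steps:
H(O) = -870 (H(O) = 58*(-15) = -870)
o(w, v) = 15
((31 - 29)*(-14) + H(51))/(-4554 + o(-70, 47)) = ((31 - 29)*(-14) - 870)/(-4554 + 15) = (2*(-14) - 870)/(-4539) = (-28 - 870)*(-1/4539) = -898*(-1/4539) = 898/4539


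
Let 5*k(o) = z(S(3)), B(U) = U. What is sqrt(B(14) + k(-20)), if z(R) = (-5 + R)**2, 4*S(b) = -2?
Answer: sqrt(2005)/10 ≈ 4.4777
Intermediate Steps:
S(b) = -1/2 (S(b) = (1/4)*(-2) = -1/2)
k(o) = 121/20 (k(o) = (-5 - 1/2)**2/5 = (-11/2)**2/5 = (1/5)*(121/4) = 121/20)
sqrt(B(14) + k(-20)) = sqrt(14 + 121/20) = sqrt(401/20) = sqrt(2005)/10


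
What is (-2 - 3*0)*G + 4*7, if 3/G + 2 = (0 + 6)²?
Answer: 473/17 ≈ 27.824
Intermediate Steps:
G = 3/34 (G = 3/(-2 + (0 + 6)²) = 3/(-2 + 6²) = 3/(-2 + 36) = 3/34 ≈ 0.088235)
(-2 - 3*0)*G + 4*7 = (-2 - 3*0)*(3/34) + 4*7 = (-2 + 0)*(3/34) + 28 = -2*3/34 + 28 = -3/17 + 28 = 473/17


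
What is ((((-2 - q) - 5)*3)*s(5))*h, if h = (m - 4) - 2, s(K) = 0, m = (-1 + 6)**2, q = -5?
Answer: 0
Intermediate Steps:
m = 25 (m = 5**2 = 25)
h = 19 (h = (25 - 4) - 2 = 21 - 2 = 19)
((((-2 - q) - 5)*3)*s(5))*h = ((((-2 - 1*(-5)) - 5)*3)*0)*19 = ((((-2 + 5) - 5)*3)*0)*19 = (((3 - 5)*3)*0)*19 = (-2*3*0)*19 = -6*0*19 = 0*19 = 0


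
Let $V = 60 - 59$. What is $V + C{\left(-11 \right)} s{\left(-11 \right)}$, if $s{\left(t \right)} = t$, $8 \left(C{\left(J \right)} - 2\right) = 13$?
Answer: $- \frac{311}{8} \approx -38.875$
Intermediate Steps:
$C{\left(J \right)} = \frac{29}{8}$ ($C{\left(J \right)} = 2 + \frac{1}{8} \cdot 13 = 2 + \frac{13}{8} = \frac{29}{8}$)
$V = 1$ ($V = 60 - 59 = 1$)
$V + C{\left(-11 \right)} s{\left(-11 \right)} = 1 + \frac{29}{8} \left(-11\right) = 1 - \frac{319}{8} = - \frac{311}{8}$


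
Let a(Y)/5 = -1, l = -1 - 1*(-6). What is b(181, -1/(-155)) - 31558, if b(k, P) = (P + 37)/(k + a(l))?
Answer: -107612063/3410 ≈ -31558.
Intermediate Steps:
l = 5 (l = -1 + 6 = 5)
a(Y) = -5 (a(Y) = 5*(-1) = -5)
b(k, P) = (37 + P)/(-5 + k) (b(k, P) = (P + 37)/(k - 5) = (37 + P)/(-5 + k))
b(181, -1/(-155)) - 31558 = (37 - 1/(-155))/(-5 + 181) - 31558 = (37 - 1*(-1/155))/176 - 31558 = (37 + 1/155)/176 - 31558 = (1/176)*(5736/155) - 31558 = 717/3410 - 31558 = -107612063/3410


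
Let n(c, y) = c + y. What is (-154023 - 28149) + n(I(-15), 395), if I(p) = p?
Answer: -181792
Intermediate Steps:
(-154023 - 28149) + n(I(-15), 395) = (-154023 - 28149) + (-15 + 395) = -182172 + 380 = -181792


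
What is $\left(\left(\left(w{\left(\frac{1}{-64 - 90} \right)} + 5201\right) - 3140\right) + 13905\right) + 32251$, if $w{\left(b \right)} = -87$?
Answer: $48130$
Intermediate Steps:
$\left(\left(\left(w{\left(\frac{1}{-64 - 90} \right)} + 5201\right) - 3140\right) + 13905\right) + 32251 = \left(\left(\left(-87 + 5201\right) - 3140\right) + 13905\right) + 32251 = \left(\left(5114 - 3140\right) + 13905\right) + 32251 = \left(1974 + 13905\right) + 32251 = 15879 + 32251 = 48130$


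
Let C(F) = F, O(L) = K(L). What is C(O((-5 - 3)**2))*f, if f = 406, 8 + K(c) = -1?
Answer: -3654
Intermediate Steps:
K(c) = -9 (K(c) = -8 - 1 = -9)
O(L) = -9
C(O((-5 - 3)**2))*f = -9*406 = -3654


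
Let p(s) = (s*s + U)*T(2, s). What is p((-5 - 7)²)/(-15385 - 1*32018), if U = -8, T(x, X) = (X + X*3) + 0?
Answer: -1326592/5267 ≈ -251.87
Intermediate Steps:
T(x, X) = 4*X (T(x, X) = (X + 3*X) + 0 = 4*X + 0 = 4*X)
p(s) = 4*s*(-8 + s²) (p(s) = (s*s - 8)*(4*s) = (s² - 8)*(4*s) = (-8 + s²)*(4*s) = 4*s*(-8 + s²))
p((-5 - 7)²)/(-15385 - 1*32018) = (4*(-5 - 7)²*(-8 + ((-5 - 7)²)²))/(-15385 - 1*32018) = (4*(-12)²*(-8 + ((-12)²)²))/(-15385 - 32018) = (4*144*(-8 + 144²))/(-47403) = (4*144*(-8 + 20736))*(-1/47403) = (4*144*20728)*(-1/47403) = 11939328*(-1/47403) = -1326592/5267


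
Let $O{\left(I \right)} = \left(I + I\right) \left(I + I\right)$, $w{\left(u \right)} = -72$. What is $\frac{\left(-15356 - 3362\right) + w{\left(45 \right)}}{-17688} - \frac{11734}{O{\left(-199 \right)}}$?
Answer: $\frac{346107521}{350231244} \approx 0.98823$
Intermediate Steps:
$O{\left(I \right)} = 4 I^{2}$ ($O{\left(I \right)} = 2 I 2 I = 4 I^{2}$)
$\frac{\left(-15356 - 3362\right) + w{\left(45 \right)}}{-17688} - \frac{11734}{O{\left(-199 \right)}} = \frac{\left(-15356 - 3362\right) - 72}{-17688} - \frac{11734}{4 \left(-199\right)^{2}} = \left(-18718 - 72\right) \left(- \frac{1}{17688}\right) - \frac{11734}{4 \cdot 39601} = \left(-18790\right) \left(- \frac{1}{17688}\right) - \frac{11734}{158404} = \frac{9395}{8844} - \frac{5867}{79202} = \frac{346107521}{350231244}$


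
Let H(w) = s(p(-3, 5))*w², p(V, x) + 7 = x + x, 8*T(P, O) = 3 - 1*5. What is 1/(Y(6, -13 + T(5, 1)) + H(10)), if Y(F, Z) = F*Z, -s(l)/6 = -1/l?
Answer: 2/241 ≈ 0.0082988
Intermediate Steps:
T(P, O) = -¼ (T(P, O) = (3 - 1*5)/8 = (3 - 5)/8 = (⅛)*(-2) = -¼)
p(V, x) = -7 + 2*x (p(V, x) = -7 + (x + x) = -7 + 2*x)
s(l) = 6/l (s(l) = -(-6)/l = 6/l)
H(w) = 2*w² (H(w) = (6/(-7 + 2*5))*w² = (6/(-7 + 10))*w² = (6/3)*w² = (6*(⅓))*w² = 2*w²)
1/(Y(6, -13 + T(5, 1)) + H(10)) = 1/(6*(-13 - ¼) + 2*10²) = 1/(6*(-53/4) + 2*100) = 1/(-159/2 + 200) = 1/(241/2) = 2/241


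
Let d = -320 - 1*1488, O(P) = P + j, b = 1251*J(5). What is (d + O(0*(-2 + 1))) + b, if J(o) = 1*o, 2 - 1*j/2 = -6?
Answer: 4463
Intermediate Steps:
j = 16 (j = 4 - 2*(-6) = 4 + 12 = 16)
J(o) = o
b = 6255 (b = 1251*5 = 6255)
O(P) = 16 + P (O(P) = P + 16 = 16 + P)
d = -1808 (d = -320 - 1488 = -1808)
(d + O(0*(-2 + 1))) + b = (-1808 + (16 + 0*(-2 + 1))) + 6255 = (-1808 + (16 + 0*(-1))) + 6255 = (-1808 + (16 + 0)) + 6255 = (-1808 + 16) + 6255 = -1792 + 6255 = 4463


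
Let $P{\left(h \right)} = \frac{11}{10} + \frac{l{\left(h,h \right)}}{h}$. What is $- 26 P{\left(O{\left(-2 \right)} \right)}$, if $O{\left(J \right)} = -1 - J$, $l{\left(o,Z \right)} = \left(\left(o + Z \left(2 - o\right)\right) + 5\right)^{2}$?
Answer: $- \frac{6513}{5} \approx -1302.6$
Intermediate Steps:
$l{\left(o,Z \right)} = \left(5 + o + Z \left(2 - o\right)\right)^{2}$
$P{\left(h \right)} = \frac{11}{10} + \frac{\left(5 - h^{2} + 3 h\right)^{2}}{h}$ ($P{\left(h \right)} = \frac{11}{10} + \frac{\left(5 + h + 2 h - h h\right)^{2}}{h} = 11 \cdot \frac{1}{10} + \frac{\left(5 + h + 2 h - h^{2}\right)^{2}}{h} = \frac{11}{10} + \frac{\left(5 - h^{2} + 3 h\right)^{2}}{h}$)
$- 26 P{\left(O{\left(-2 \right)} \right)} = - 26 \left(\frac{11}{10} + \frac{\left(5 - \left(-1 - -2\right)^{2} + 3 \left(-1 - -2\right)\right)^{2}}{-1 - -2}\right) = - 26 \left(\frac{11}{10} + \frac{\left(5 - \left(-1 + 2\right)^{2} + 3 \left(-1 + 2\right)\right)^{2}}{-1 + 2}\right) = - 26 \left(\frac{11}{10} + \frac{\left(5 - 1^{2} + 3 \cdot 1\right)^{2}}{1}\right) = - 26 \left(\frac{11}{10} + 1 \left(5 - 1 + 3\right)^{2}\right) = - 26 \left(\frac{11}{10} + 1 \cdot 7^{2}\right) = - 26 \left(\frac{11}{10} + 1 \cdot 49\right) = - 26 \left(\frac{11}{10} + 49\right) = \left(-26\right) \frac{501}{10} = - \frac{6513}{5}$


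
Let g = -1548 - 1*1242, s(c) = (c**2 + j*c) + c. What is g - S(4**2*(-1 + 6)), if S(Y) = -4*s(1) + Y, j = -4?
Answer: -2878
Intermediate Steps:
s(c) = c**2 - 3*c (s(c) = (c**2 - 4*c) + c = c**2 - 3*c)
g = -2790 (g = -1548 - 1242 = -2790)
S(Y) = 8 + Y (S(Y) = -4*(-3 + 1) + Y = -4*(-2) + Y = 8 + Y)
g - S(4**2*(-1 + 6)) = -2790 - (8 + 4**2*(-1 + 6)) = -2790 - (8 + 16*5) = -2790 - (8 + 80) = -2790 - 1*88 = -2790 - 88 = -2878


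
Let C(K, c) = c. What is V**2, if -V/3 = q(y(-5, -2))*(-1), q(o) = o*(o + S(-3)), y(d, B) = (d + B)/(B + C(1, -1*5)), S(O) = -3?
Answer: 36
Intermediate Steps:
y(d, B) = (B + d)/(-5 + B) (y(d, B) = (d + B)/(B - 1*5) = (B + d)/(B - 5) = (B + d)/(-5 + B))
q(o) = o*(-3 + o) (q(o) = o*(o - 3) = o*(-3 + o))
V = -6 (V = -3*((-2 - 5)/(-5 - 2))*(-3 + (-2 - 5)/(-5 - 2))*(-1) = -3*(-7/(-7))*(-3 - 7/(-7))*(-1) = -3*(-1/7*(-7))*(-3 - 1/7*(-7))*(-1) = -3*1*(-3 + 1)*(-1) = -3*1*(-2)*(-1) = -(-6)*(-1) = -3*2 = -6)
V**2 = (-6)**2 = 36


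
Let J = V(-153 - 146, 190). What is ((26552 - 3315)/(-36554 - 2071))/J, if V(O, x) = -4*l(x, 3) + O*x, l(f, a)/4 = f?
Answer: 1223/121668750 ≈ 1.0052e-5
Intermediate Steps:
l(f, a) = 4*f
V(O, x) = -16*x + O*x
J = -59850 (J = 190*(-16 + (-153 - 146)) = 190*(-16 - 299) = 190*(-315) = -59850)
((26552 - 3315)/(-36554 - 2071))/J = ((26552 - 3315)/(-36554 - 2071))/(-59850) = (23237/(-38625))*(-1/59850) = (23237*(-1/38625))*(-1/59850) = -23237/38625*(-1/59850) = 1223/121668750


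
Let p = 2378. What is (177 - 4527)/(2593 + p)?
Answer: -1450/1657 ≈ -0.87508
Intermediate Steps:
(177 - 4527)/(2593 + p) = (177 - 4527)/(2593 + 2378) = -4350/4971 = -4350*1/4971 = -1450/1657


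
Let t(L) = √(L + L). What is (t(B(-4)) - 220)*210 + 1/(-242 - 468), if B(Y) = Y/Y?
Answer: -32802001/710 + 210*√2 ≈ -45903.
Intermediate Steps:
B(Y) = 1
t(L) = √2*√L (t(L) = √(2*L) = √2*√L)
(t(B(-4)) - 220)*210 + 1/(-242 - 468) = (√2*√1 - 220)*210 + 1/(-242 - 468) = (√2*1 - 220)*210 + 1/(-710) = (√2 - 220)*210 - 1/710 = (-220 + √2)*210 - 1/710 = (-46200 + 210*√2) - 1/710 = -32802001/710 + 210*√2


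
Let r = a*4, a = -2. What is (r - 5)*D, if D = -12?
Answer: 156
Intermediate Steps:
r = -8 (r = -2*4 = -8)
(r - 5)*D = (-8 - 5)*(-12) = -13*(-12) = 156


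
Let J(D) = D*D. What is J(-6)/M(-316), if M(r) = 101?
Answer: 36/101 ≈ 0.35644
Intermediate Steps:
J(D) = D²
J(-6)/M(-316) = (-6)²/101 = 36*(1/101) = 36/101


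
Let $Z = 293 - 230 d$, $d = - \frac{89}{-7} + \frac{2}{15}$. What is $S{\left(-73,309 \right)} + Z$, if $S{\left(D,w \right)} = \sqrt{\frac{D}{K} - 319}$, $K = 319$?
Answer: $- \frac{55901}{21} + \frac{i \sqrt{32485046}}{319} \approx -2662.0 + 17.867 i$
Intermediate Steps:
$S{\left(D,w \right)} = \sqrt{-319 + \frac{D}{319}}$ ($S{\left(D,w \right)} = \sqrt{\frac{D}{319} - 319} = \sqrt{-319 + \frac{D}{319}}$)
$d = \frac{1349}{105}$ ($d = \left(-89\right) \left(- \frac{1}{7}\right) + 2 \cdot \frac{1}{15} = \frac{89}{7} + \frac{2}{15} = \frac{1349}{105} \approx 12.848$)
$Z = - \frac{55901}{21}$ ($Z = 293 - \frac{62054}{21} = - \frac{55901}{21} \approx -2662.0$)
$S{\left(-73,309 \right)} + Z = \frac{\sqrt{-32461759 + 319 \left(-73\right)}}{319} - \frac{55901}{21} = \frac{\sqrt{-32461759 - 23287}}{319} - \frac{55901}{21} = \frac{\sqrt{-32485046}}{319} - \frac{55901}{21} = \frac{i \sqrt{32485046}}{319} - \frac{55901}{21} = - \frac{55901}{21} + \frac{i \sqrt{32485046}}{319}$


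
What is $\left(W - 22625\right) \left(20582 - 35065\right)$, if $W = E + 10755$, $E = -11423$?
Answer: $337352519$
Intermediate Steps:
$W = -668$ ($W = -11423 + 10755 = -668$)
$\left(W - 22625\right) \left(20582 - 35065\right) = \left(-668 - 22625\right) \left(20582 - 35065\right) = \left(-23293\right) \left(-14483\right) = 337352519$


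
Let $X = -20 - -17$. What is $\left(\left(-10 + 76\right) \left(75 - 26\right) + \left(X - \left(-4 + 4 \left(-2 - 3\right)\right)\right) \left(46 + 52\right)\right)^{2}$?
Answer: $28005264$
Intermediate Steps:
$X = -3$ ($X = -20 + 17 = -3$)
$\left(\left(-10 + 76\right) \left(75 - 26\right) + \left(X - \left(-4 + 4 \left(-2 - 3\right)\right)\right) \left(46 + 52\right)\right)^{2} = \left(\left(-10 + 76\right) \left(75 - 26\right) + \left(-3 - \left(-4 + 4 \left(-2 - 3\right)\right)\right) \left(46 + 52\right)\right)^{2} = \left(66 \cdot 49 + \left(-3 - \left(-4 + 4 \left(-2 - 3\right)\right)\right) 98\right)^{2} = \left(3234 + \left(-3 + \left(\left(-4\right) \left(-5\right) + 4\right)\right) 98\right)^{2} = \left(3234 + \left(-3 + \left(20 + 4\right)\right) 98\right)^{2} = \left(3234 + \left(-3 + 24\right) 98\right)^{2} = \left(3234 + 21 \cdot 98\right)^{2} = \left(3234 + 2058\right)^{2} = 5292^{2} = 28005264$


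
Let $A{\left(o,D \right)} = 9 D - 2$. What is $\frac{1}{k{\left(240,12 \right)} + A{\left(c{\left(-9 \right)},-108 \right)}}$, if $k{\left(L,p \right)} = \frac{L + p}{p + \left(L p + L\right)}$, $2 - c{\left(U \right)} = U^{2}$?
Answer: $- \frac{87}{84731} \approx -0.0010268$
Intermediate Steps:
$c{\left(U \right)} = 2 - U^{2}$
$k{\left(L,p \right)} = \frac{L + p}{L + p + L p}$ ($k{\left(L,p \right)} = \frac{L + p}{p + \left(L + L p\right)} = \frac{L + p}{L + p + L p}$)
$A{\left(o,D \right)} = -2 + 9 D$
$\frac{1}{k{\left(240,12 \right)} + A{\left(c{\left(-9 \right)},-108 \right)}} = \frac{1}{\frac{240 + 12}{240 + 12 + 240 \cdot 12} + \left(-2 + 9 \left(-108\right)\right)} = \frac{1}{\frac{1}{240 + 12 + 2880} \cdot 252 - 974} = \frac{1}{\frac{1}{3132} \cdot 252 - 974} = \frac{1}{\frac{7}{87} - 974} = \frac{1}{- \frac{84731}{87}} = - \frac{87}{84731}$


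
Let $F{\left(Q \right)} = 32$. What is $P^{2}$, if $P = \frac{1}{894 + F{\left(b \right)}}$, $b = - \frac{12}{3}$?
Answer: $\frac{1}{857476} \approx 1.1662 \cdot 10^{-6}$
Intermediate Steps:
$b = -4$ ($b = \left(-12\right) \frac{1}{3} = -4$)
$P = \frac{1}{926}$ ($P = \frac{1}{894 + 32} = \frac{1}{926} \approx 0.0010799$)
$P^{2} = \left(\frac{1}{926}\right)^{2} = \frac{1}{857476}$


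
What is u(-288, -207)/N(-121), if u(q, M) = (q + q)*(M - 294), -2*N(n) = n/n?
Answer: -577152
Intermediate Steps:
N(n) = -1/2 (N(n) = -n/(2*n) = -1/2*1 = -1/2)
u(q, M) = 2*q*(-294 + M) (u(q, M) = (2*q)*(-294 + M) = 2*q*(-294 + M))
u(-288, -207)/N(-121) = (2*(-288)*(-294 - 207))/(-1/2) = (2*(-288)*(-501))*(-2) = 288576*(-2) = -577152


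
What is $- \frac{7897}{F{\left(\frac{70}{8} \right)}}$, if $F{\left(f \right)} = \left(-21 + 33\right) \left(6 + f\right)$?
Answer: $- \frac{7897}{177} \approx -44.616$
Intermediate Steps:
$F{\left(f \right)} = 72 + 12 f$ ($F{\left(f \right)} = 12 \left(6 + f\right) = 72 + 12 f$)
$- \frac{7897}{F{\left(\frac{70}{8} \right)}} = - \frac{7897}{72 + 12 \cdot \frac{70}{8}} = - \frac{7897}{72 + 12 \cdot 70 \cdot \frac{1}{8}} = - \frac{7897}{72 + 12 \cdot \frac{35}{4}} = - \frac{7897}{72 + 105} = - \frac{7897}{177}$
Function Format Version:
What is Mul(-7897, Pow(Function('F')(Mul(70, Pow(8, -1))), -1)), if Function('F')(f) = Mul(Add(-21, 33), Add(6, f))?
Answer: Rational(-7897, 177) ≈ -44.616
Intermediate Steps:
Function('F')(f) = Add(72, Mul(12, f)) (Function('F')(f) = Mul(12, Add(6, f)) = Add(72, Mul(12, f)))
Mul(-7897, Pow(Function('F')(Mul(70, Pow(8, -1))), -1)) = Mul(-7897, Pow(Add(72, Mul(12, Mul(70, Pow(8, -1)))), -1)) = Mul(-7897, Pow(Add(72, Mul(12, Mul(70, Rational(1, 8)))), -1)) = Mul(-7897, Pow(Add(72, Mul(12, Rational(35, 4))), -1)) = Mul(-7897, Pow(Add(72, 105), -1)) = Mul(-7897, Pow(177, -1)) = Mul(-7897, Rational(1, 177)) = Rational(-7897, 177)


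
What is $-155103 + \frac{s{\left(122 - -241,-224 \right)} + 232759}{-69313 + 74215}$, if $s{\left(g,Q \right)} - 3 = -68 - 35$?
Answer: $- \frac{253360749}{1634} \approx -1.5506 \cdot 10^{5}$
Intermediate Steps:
$s{\left(g,Q \right)} = -100$ ($s{\left(g,Q \right)} = 3 - 103 = -100$)
$-155103 + \frac{s{\left(122 - -241,-224 \right)} + 232759}{-69313 + 74215} = -155103 + \frac{-100 + 232759}{-69313 + 74215} = -155103 + \frac{232659}{4902} = -155103 + 232659 \cdot \frac{1}{4902} = -155103 + \frac{77553}{1634} = - \frac{253360749}{1634}$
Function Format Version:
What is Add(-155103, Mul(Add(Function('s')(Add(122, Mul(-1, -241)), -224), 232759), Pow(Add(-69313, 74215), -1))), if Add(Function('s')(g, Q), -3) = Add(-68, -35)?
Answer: Rational(-253360749, 1634) ≈ -1.5506e+5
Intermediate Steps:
Function('s')(g, Q) = -100 (Function('s')(g, Q) = Add(3, Add(-68, -35)) = Add(3, -103) = -100)
Add(-155103, Mul(Add(Function('s')(Add(122, Mul(-1, -241)), -224), 232759), Pow(Add(-69313, 74215), -1))) = Add(-155103, Mul(Add(-100, 232759), Pow(Add(-69313, 74215), -1))) = Add(-155103, Mul(232659, Pow(4902, -1))) = Add(-155103, Mul(232659, Rational(1, 4902))) = Add(-155103, Rational(77553, 1634)) = Rational(-253360749, 1634)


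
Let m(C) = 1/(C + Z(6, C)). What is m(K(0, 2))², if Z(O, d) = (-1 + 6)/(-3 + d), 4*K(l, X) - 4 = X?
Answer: 36/121 ≈ 0.29752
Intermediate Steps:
K(l, X) = 1 + X/4
Z(O, d) = 5/(-3 + d)
m(C) = 1/(C + 5/(-3 + C))
m(K(0, 2))² = ((-3 + (1 + (¼)*2))/(5 + (1 + (¼)*2)*(-3 + (1 + (¼)*2))))² = ((-3 + (1 + ½))/(5 + (1 + ½)*(-3 + (1 + ½))))² = ((-3 + 3/2)/(5 + 3*(-3 + 3/2)/2))² = (-3/2/(5 + (3/2)*(-3/2)))² = (-3/2/(5 - 9/4))² = (-3/2/(11/4))² = ((4/11)*(-3/2))² = (-6/11)² = 36/121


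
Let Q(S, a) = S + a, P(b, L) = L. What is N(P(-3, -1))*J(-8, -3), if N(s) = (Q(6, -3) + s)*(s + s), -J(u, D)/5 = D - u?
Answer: 100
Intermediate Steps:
J(u, D) = -5*D + 5*u (J(u, D) = -5*(D - u) = -5*D + 5*u)
N(s) = 2*s*(3 + s) (N(s) = ((6 - 3) + s)*(s + s) = (3 + s)*(2*s) = 2*s*(3 + s))
N(P(-3, -1))*J(-8, -3) = (2*(-1)*(3 - 1))*(-5*(-3) + 5*(-8)) = (2*(-1)*2)*(15 - 40) = -4*(-25) = 100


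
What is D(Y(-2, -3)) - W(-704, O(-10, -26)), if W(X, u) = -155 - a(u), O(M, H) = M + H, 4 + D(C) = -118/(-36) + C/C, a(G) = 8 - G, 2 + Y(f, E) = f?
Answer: 3587/18 ≈ 199.28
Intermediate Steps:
Y(f, E) = -2 + f
D(C) = 5/18 (D(C) = -4 + (-118/(-36) + C/C) = -4 + (-118*(-1/36) + 1) = -4 + (59/18 + 1) = -4 + 77/18 = 5/18)
O(M, H) = H + M
W(X, u) = -163 + u (W(X, u) = -155 - (8 - u) = -155 + (-8 + u) = -163 + u)
D(Y(-2, -3)) - W(-704, O(-10, -26)) = 5/18 - (-163 + (-26 - 10)) = 5/18 - (-163 - 36) = 5/18 - 1*(-199) = 5/18 + 199 = 3587/18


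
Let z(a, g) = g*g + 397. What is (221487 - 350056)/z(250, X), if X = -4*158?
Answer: -128569/399821 ≈ -0.32157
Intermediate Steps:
X = -632
z(a, g) = 397 + g² (z(a, g) = g² + 397 = 397 + g²)
(221487 - 350056)/z(250, X) = (221487 - 350056)/(397 + (-632)²) = -128569/(397 + 399424) = -128569/399821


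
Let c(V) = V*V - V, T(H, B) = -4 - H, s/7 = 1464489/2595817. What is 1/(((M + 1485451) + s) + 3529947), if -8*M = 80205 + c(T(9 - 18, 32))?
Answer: 2966648/14849182244841 ≈ 1.9979e-7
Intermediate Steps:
s = 1464489/370831 (s = 7*(1464489/2595817) = 1464489/370831 ≈ 3.9492)
c(V) = V**2 - V
M = -80225/8 (M = -(80205 + (-4 - (9 - 18))*(-1 + (-4 - (9 - 18))))/8 = -(80205 + (-4 - 1*(-9))*(-1 + (-4 - 1*(-9))))/8 = -(80205 + (-4 + 9)*(-1 + (-4 + 9)))/8 = -(80205 + 5*(-1 + 5))/8 = -(80205 + 5*4)/8 = -(80205 + 20)/8 = -1/8*80225 = -80225/8 ≈ -10028.)
1/(((M + 1485451) + s) + 3529947) = 1/(((-80225/8 + 1485451) + 1464489/370831) + 3529947) = 1/((11803383/8 + 1464489/370831) + 3529947) = 1/(4377072037185/2966648 + 3529947) = 1/(14849182244841/2966648) = 2966648/14849182244841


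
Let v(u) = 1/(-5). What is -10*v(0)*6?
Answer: 12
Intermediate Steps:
v(u) = -⅕
-10*v(0)*6 = -10*(-⅕)*6 = 2*6 = 12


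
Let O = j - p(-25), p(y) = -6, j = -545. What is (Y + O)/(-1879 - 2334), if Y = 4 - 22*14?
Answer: 843/4213 ≈ 0.20009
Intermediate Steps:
Y = -304 (Y = 4 - 308 = -304)
O = -539 (O = -545 - 1*(-6) = -545 + 6 = -539)
(Y + O)/(-1879 - 2334) = (-304 - 539)/(-1879 - 2334) = -843/(-4213) = -843*(-1/4213) = 843/4213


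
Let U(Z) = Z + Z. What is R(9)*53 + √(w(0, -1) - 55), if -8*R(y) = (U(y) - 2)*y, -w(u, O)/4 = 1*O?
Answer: -954 + I*√51 ≈ -954.0 + 7.1414*I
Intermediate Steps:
w(u, O) = -4*O
U(Z) = 2*Z
R(y) = -y*(-2 + 2*y)/8 (R(y) = -(2*y - 2)*y/8 = -(-2 + 2*y)*y/8 = -y*(-2 + 2*y)/8)
R(9)*53 + √(w(0, -1) - 55) = ((¼)*9*(1 - 1*9))*53 + √(-4*(-1) - 55) = ((¼)*9*(1 - 9))*53 + √(4 - 55) = ((¼)*9*(-8))*53 + √(-51) = -18*53 + I*√51 = -954 + I*√51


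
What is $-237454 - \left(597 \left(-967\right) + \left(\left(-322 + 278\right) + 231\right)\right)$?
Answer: $339658$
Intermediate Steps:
$-237454 - \left(597 \left(-967\right) + \left(\left(-322 + 278\right) + 231\right)\right) = -237454 - \left(-577299 + \left(-44 + 231\right)\right) = -237454 - \left(-577299 + 187\right) = -237454 - -577112 = -237454 + 577112 = 339658$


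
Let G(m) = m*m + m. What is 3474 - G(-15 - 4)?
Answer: 3132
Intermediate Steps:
G(m) = m + m**2 (G(m) = m**2 + m = m + m**2)
3474 - G(-15 - 4) = 3474 - (-15 - 4)*(1 + (-15 - 4)) = 3474 - (-19)*(1 - 19) = 3474 - (-19)*(-18) = 3474 - 1*342 = 3474 - 342 = 3132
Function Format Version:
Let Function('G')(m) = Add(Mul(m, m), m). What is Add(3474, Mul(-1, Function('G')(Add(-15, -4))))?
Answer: 3132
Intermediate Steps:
Function('G')(m) = Add(m, Pow(m, 2)) (Function('G')(m) = Add(Pow(m, 2), m) = Add(m, Pow(m, 2)))
Add(3474, Mul(-1, Function('G')(Add(-15, -4)))) = Add(3474, Mul(-1, Mul(Add(-15, -4), Add(1, Add(-15, -4))))) = Add(3474, Mul(-1, Mul(-19, Add(1, -19)))) = Add(3474, Mul(-1, Mul(-19, -18))) = Add(3474, Mul(-1, 342)) = Add(3474, -342) = 3132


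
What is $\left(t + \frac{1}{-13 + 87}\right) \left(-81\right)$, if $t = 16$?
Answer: $- \frac{95985}{74} \approx -1297.1$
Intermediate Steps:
$\left(t + \frac{1}{-13 + 87}\right) \left(-81\right) = \left(16 + \frac{1}{-13 + 87}\right) \left(-81\right) = \left(16 + \frac{1}{74}\right) \left(-81\right) = \frac{1185}{74} \left(-81\right) = - \frac{95985}{74}$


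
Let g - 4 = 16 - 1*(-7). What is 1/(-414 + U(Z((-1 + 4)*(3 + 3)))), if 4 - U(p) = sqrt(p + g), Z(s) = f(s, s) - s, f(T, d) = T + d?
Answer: -82/33611 + 3*sqrt(5)/168055 ≈ -0.0023998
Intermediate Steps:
Z(s) = s (Z(s) = (s + s) - s = 2*s - s = s)
g = 27 (g = 4 + (16 - 1*(-7)) = 4 + (16 + 7) = 4 + 23 = 27)
U(p) = 4 - sqrt(27 + p) (U(p) = 4 - sqrt(p + 27) = 4 - sqrt(27 + p))
1/(-414 + U(Z((-1 + 4)*(3 + 3)))) = 1/(-414 + (4 - sqrt(27 + (-1 + 4)*(3 + 3)))) = 1/(-414 + (4 - sqrt(27 + 3*6))) = 1/(-414 + (4 - sqrt(27 + 18))) = 1/(-414 + (4 - sqrt(45))) = 1/(-414 + (4 - 3*sqrt(5))) = 1/(-410 - 3*sqrt(5))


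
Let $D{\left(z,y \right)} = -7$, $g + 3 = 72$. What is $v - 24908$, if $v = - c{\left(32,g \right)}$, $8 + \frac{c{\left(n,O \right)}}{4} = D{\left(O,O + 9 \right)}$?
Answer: $-24848$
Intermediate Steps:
$g = 69$ ($g = -3 + 72 = 69$)
$c{\left(n,O \right)} = -60$ ($c{\left(n,O \right)} = -32 + 4 \left(-7\right) = -32 - 28 = -60$)
$v = 60$ ($v = \left(-1\right) \left(-60\right) = 60$)
$v - 24908 = 60 - 24908 = -24848$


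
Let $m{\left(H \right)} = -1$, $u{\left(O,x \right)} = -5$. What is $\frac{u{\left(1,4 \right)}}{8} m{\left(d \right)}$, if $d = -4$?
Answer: $\frac{5}{8} \approx 0.625$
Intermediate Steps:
$\frac{u{\left(1,4 \right)}}{8} m{\left(d \right)} = - \frac{5}{8} \left(-1\right) = \left(-5\right) \frac{1}{8} \left(-1\right) = \left(- \frac{5}{8}\right) \left(-1\right) = \frac{5}{8}$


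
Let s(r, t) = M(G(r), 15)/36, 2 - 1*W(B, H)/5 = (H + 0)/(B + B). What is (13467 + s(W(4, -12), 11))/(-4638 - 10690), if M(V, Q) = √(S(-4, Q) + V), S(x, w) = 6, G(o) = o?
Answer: -13467/15328 - √94/1103616 ≈ -0.87860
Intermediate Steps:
W(B, H) = 10 - 5*H/(2*B) (W(B, H) = 10 - 5*(H + 0)/(B + B) = 10 - 5*H/(2*B))
M(V, Q) = √(6 + V)
s(r, t) = √(6 + r)/36
(13467 + s(W(4, -12), 11))/(-4638 - 10690) = (13467 + √(6 + (10 - 5/2*(-12)/4))/36)/(-4638 - 10690) = (13467 + √(6 + (10 - 5/2*(-12)*¼))/36)/(-15328) = (13467 + √(6 + (10 + 15/2))/36)*(-1/15328) = (13467 + √(6 + 35/2)/36)*(-1/15328) = (13467 + √(47/2)/36)*(-1/15328) = (13467 + (√94/2)/36)*(-1/15328) = (13467 + √94/72)*(-1/15328) = -13467/15328 - √94/1103616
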